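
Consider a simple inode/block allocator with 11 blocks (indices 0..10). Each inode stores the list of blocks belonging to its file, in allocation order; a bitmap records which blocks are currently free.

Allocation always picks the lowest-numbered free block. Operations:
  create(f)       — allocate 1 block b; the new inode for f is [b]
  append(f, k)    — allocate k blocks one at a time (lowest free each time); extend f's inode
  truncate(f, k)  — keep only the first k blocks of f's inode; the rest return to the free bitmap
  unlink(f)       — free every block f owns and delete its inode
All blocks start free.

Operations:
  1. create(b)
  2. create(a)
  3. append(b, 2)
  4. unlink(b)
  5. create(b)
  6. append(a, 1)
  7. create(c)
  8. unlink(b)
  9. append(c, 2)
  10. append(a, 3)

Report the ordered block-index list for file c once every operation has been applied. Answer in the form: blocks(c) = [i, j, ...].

blocks(c) = [3, 0, 4]

  1. create(b)  ⇒  F..........  {b→[0]}
  2. create(a)  ⇒  FF.........  {a→[1]; b→[0]}
  3. append(b, 2)  ⇒  FFFF.......  {a→[1]; b→[0, 2, 3]}
  4. unlink(b)  ⇒  .F.........  {a→[1]}
  5. create(b)  ⇒  FF.........  {a→[1]; b→[0]}
  6. append(a, 1)  ⇒  FFF........  {a→[1, 2]; b→[0]}
  7. create(c)  ⇒  FFFF.......  {a→[1, 2]; b→[0]; c→[3]}
  8. unlink(b)  ⇒  .FFF.......  {a→[1, 2]; c→[3]}
  9. append(c, 2)  ⇒  FFFFF......  {a→[1, 2]; c→[3, 0, 4]}
  10. append(a, 3)  ⇒  FFFFFFFF...  {a→[1, 2, 5, 6, 7]; c→[3, 0, 4]}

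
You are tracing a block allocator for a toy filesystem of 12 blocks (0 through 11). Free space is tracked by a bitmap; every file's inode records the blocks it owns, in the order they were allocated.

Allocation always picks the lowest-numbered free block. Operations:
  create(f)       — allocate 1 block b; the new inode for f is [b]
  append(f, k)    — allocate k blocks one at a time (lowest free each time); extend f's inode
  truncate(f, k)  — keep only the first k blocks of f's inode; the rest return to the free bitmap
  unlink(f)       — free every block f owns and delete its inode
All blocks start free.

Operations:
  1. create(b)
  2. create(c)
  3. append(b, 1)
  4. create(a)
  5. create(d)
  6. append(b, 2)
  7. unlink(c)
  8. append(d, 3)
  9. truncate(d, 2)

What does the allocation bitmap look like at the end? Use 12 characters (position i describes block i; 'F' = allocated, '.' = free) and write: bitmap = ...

after create(b) → b:[0]  free=[F...........]
after create(c) → b:[0], c:[1]  free=[FF..........]
after append(b, 1) → b:[0, 2], c:[1]  free=[FFF.........]
after create(a) → a:[3], b:[0, 2], c:[1]  free=[FFFF........]
after create(d) → a:[3], b:[0, 2], c:[1], d:[4]  free=[FFFFF.......]
after append(b, 2) → a:[3], b:[0, 2, 5, 6], c:[1], d:[4]  free=[FFFFFFF.....]
after unlink(c) → a:[3], b:[0, 2, 5, 6], d:[4]  free=[F.FFFFF.....]
after append(d, 3) → a:[3], b:[0, 2, 5, 6], d:[4, 1, 7, 8]  free=[FFFFFFFFF...]
after truncate(d, 2) → a:[3], b:[0, 2, 5, 6], d:[4, 1]  free=[FFFFFFF.....]

bitmap = FFFFFFF.....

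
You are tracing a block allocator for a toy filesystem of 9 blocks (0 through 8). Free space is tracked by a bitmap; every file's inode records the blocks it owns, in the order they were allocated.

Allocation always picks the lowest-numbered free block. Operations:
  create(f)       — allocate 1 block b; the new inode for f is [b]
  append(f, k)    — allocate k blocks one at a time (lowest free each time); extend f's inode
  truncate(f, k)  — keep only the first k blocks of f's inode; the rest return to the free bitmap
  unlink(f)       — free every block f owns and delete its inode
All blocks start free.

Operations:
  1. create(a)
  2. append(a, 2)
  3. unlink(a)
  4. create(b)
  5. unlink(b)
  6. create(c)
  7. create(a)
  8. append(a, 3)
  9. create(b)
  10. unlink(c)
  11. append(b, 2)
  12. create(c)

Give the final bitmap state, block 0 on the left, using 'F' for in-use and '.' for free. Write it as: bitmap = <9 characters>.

bitmap = FFFFFFFF.

[1] create(a) — a=0 (map F........)
[2] append(a, 2) — a=0,1,2 (map FFF......)
[3] unlink(a) —  (map .........)
[4] create(b) — b=0 (map F........)
[5] unlink(b) —  (map .........)
[6] create(c) — c=0 (map F........)
[7] create(a) — a=1 c=0 (map FF.......)
[8] append(a, 3) — a=1,2,3,4 c=0 (map FFFFF....)
[9] create(b) — a=1,2,3,4 b=5 c=0 (map FFFFFF...)
[10] unlink(c) — a=1,2,3,4 b=5 (map .FFFFF...)
[11] append(b, 2) — a=1,2,3,4 b=5,0,6 (map FFFFFFF..)
[12] create(c) — a=1,2,3,4 b=5,0,6 c=7 (map FFFFFFFF.)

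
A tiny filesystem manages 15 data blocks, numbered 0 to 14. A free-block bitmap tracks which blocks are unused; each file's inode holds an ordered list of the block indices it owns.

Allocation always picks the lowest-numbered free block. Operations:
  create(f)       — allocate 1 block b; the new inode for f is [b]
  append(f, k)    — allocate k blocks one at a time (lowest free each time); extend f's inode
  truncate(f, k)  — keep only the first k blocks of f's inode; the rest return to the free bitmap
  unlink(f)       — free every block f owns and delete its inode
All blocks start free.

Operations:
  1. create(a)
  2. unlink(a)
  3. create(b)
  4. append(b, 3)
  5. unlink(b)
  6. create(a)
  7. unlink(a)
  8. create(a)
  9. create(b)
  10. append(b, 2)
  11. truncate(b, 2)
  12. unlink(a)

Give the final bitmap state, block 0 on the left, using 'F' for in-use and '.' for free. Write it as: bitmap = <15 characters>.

bitmap = .FF............

create(a): bitmap=F.............. | a=[0]
unlink(a): bitmap=............... | 
create(b): bitmap=F.............. | b=[0]
append(b, 3): bitmap=FFFF........... | b=[0, 1, 2, 3]
unlink(b): bitmap=............... | 
create(a): bitmap=F.............. | a=[0]
unlink(a): bitmap=............... | 
create(a): bitmap=F.............. | a=[0]
create(b): bitmap=FF............. | a=[0] b=[1]
append(b, 2): bitmap=FFFF........... | a=[0] b=[1, 2, 3]
truncate(b, 2): bitmap=FFF............ | a=[0] b=[1, 2]
unlink(a): bitmap=.FF............ | b=[1, 2]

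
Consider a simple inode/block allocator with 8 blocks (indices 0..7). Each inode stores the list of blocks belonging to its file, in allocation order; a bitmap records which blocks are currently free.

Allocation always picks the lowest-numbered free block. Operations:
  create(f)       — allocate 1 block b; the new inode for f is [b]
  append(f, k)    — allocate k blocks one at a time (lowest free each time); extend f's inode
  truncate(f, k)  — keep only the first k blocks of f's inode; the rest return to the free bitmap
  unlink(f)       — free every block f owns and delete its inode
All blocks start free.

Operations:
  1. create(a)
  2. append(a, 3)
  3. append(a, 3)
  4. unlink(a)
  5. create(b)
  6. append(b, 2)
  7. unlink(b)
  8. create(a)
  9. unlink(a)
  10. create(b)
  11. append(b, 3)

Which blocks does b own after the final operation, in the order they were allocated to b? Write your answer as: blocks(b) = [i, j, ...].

blocks(b) = [0, 1, 2, 3]

create(a): bitmap=F....... | a=[0]
append(a, 3): bitmap=FFFF.... | a=[0, 1, 2, 3]
append(a, 3): bitmap=FFFFFFF. | a=[0, 1, 2, 3, 4, 5, 6]
unlink(a): bitmap=........ | 
create(b): bitmap=F....... | b=[0]
append(b, 2): bitmap=FFF..... | b=[0, 1, 2]
unlink(b): bitmap=........ | 
create(a): bitmap=F....... | a=[0]
unlink(a): bitmap=........ | 
create(b): bitmap=F....... | b=[0]
append(b, 3): bitmap=FFFF.... | b=[0, 1, 2, 3]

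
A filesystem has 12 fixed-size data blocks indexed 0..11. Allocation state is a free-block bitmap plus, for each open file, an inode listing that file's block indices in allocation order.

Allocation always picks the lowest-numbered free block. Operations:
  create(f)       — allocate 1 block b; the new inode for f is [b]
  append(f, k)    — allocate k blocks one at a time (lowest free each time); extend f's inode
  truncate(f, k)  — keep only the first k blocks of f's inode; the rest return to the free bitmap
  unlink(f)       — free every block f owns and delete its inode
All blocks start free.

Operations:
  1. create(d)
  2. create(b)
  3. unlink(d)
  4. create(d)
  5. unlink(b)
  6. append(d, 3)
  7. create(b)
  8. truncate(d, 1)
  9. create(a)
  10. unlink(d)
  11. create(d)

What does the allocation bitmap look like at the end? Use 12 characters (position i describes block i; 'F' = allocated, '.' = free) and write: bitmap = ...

  1. create(d)  ⇒  F...........  {d→[0]}
  2. create(b)  ⇒  FF..........  {b→[1]; d→[0]}
  3. unlink(d)  ⇒  .F..........  {b→[1]}
  4. create(d)  ⇒  FF..........  {b→[1]; d→[0]}
  5. unlink(b)  ⇒  F...........  {d→[0]}
  6. append(d, 3)  ⇒  FFFF........  {d→[0, 1, 2, 3]}
  7. create(b)  ⇒  FFFFF.......  {b→[4]; d→[0, 1, 2, 3]}
  8. truncate(d, 1)  ⇒  F...F.......  {b→[4]; d→[0]}
  9. create(a)  ⇒  FF..F.......  {a→[1]; b→[4]; d→[0]}
  10. unlink(d)  ⇒  .F..F.......  {a→[1]; b→[4]}
  11. create(d)  ⇒  FF..F.......  {a→[1]; b→[4]; d→[0]}

bitmap = FF..F.......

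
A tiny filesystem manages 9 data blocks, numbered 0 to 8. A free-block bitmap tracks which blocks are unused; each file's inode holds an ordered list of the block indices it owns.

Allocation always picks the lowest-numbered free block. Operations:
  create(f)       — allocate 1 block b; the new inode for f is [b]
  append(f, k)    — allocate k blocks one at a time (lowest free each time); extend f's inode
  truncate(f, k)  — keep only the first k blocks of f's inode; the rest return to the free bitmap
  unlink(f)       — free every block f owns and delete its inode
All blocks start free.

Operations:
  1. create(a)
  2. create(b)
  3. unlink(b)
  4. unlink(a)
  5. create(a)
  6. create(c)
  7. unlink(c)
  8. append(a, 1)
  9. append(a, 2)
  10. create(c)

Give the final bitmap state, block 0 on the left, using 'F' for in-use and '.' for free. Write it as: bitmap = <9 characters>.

bitmap = FFFFF....

create(a): bitmap=F........ | a=[0]
create(b): bitmap=FF....... | a=[0] b=[1]
unlink(b): bitmap=F........ | a=[0]
unlink(a): bitmap=......... | 
create(a): bitmap=F........ | a=[0]
create(c): bitmap=FF....... | a=[0] c=[1]
unlink(c): bitmap=F........ | a=[0]
append(a, 1): bitmap=FF....... | a=[0, 1]
append(a, 2): bitmap=FFFF..... | a=[0, 1, 2, 3]
create(c): bitmap=FFFFF.... | a=[0, 1, 2, 3] c=[4]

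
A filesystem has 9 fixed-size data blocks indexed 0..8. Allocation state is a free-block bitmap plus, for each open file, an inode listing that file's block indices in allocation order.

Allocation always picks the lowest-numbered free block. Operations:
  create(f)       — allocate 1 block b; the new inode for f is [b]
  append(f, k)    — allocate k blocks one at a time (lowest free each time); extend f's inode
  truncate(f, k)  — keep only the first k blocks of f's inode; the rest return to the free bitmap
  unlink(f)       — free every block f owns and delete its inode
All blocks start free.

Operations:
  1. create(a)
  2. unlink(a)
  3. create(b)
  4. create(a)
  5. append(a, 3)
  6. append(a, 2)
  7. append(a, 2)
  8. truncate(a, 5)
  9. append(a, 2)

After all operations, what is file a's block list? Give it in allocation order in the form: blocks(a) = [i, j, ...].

blocks(a) = [1, 2, 3, 4, 5, 6, 7]

create(a): bitmap=F........ | a=[0]
unlink(a): bitmap=......... | 
create(b): bitmap=F........ | b=[0]
create(a): bitmap=FF....... | a=[1] b=[0]
append(a, 3): bitmap=FFFFF.... | a=[1, 2, 3, 4] b=[0]
append(a, 2): bitmap=FFFFFFF.. | a=[1, 2, 3, 4, 5, 6] b=[0]
append(a, 2): bitmap=FFFFFFFFF | a=[1, 2, 3, 4, 5, 6, 7, 8] b=[0]
truncate(a, 5): bitmap=FFFFFF... | a=[1, 2, 3, 4, 5] b=[0]
append(a, 2): bitmap=FFFFFFFF. | a=[1, 2, 3, 4, 5, 6, 7] b=[0]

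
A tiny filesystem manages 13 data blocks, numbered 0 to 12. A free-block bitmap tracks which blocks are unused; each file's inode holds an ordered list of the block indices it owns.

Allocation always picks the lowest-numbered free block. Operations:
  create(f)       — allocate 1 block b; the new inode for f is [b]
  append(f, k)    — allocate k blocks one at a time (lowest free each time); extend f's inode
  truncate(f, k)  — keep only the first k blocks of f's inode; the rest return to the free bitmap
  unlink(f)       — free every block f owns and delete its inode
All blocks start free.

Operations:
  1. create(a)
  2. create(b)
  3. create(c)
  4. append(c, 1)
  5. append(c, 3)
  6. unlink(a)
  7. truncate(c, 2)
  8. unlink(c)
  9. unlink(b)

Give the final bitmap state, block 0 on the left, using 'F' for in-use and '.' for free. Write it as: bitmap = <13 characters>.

bitmap = .............

[1] create(a) — a=0 (map F............)
[2] create(b) — a=0 b=1 (map FF...........)
[3] create(c) — a=0 b=1 c=2 (map FFF..........)
[4] append(c, 1) — a=0 b=1 c=2,3 (map FFFF.........)
[5] append(c, 3) — a=0 b=1 c=2,3,4,5,6 (map FFFFFFF......)
[6] unlink(a) — b=1 c=2,3,4,5,6 (map .FFFFFF......)
[7] truncate(c, 2) — b=1 c=2,3 (map .FFF.........)
[8] unlink(c) — b=1 (map .F...........)
[9] unlink(b) —  (map .............)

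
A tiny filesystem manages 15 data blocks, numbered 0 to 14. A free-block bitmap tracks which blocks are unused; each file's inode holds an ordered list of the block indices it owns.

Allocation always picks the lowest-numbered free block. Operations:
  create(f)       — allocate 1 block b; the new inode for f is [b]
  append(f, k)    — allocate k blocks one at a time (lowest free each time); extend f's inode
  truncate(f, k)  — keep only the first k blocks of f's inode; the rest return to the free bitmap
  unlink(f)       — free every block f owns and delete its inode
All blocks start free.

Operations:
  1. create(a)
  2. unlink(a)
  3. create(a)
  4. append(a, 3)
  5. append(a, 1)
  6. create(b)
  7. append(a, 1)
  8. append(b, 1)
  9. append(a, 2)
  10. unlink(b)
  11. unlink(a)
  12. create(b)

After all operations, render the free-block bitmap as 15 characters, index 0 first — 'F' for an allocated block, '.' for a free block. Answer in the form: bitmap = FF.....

bitmap = F..............

after create(a) → a:[0]  free=[F..............]
after unlink(a) →   free=[...............]
after create(a) → a:[0]  free=[F..............]
after append(a, 3) → a:[0, 1, 2, 3]  free=[FFFF...........]
after append(a, 1) → a:[0, 1, 2, 3, 4]  free=[FFFFF..........]
after create(b) → a:[0, 1, 2, 3, 4], b:[5]  free=[FFFFFF.........]
after append(a, 1) → a:[0, 1, 2, 3, 4, 6], b:[5]  free=[FFFFFFF........]
after append(b, 1) → a:[0, 1, 2, 3, 4, 6], b:[5, 7]  free=[FFFFFFFF.......]
after append(a, 2) → a:[0, 1, 2, 3, 4, 6, 8, 9], b:[5, 7]  free=[FFFFFFFFFF.....]
after unlink(b) → a:[0, 1, 2, 3, 4, 6, 8, 9]  free=[FFFFF.F.FF.....]
after unlink(a) →   free=[...............]
after create(b) → b:[0]  free=[F..............]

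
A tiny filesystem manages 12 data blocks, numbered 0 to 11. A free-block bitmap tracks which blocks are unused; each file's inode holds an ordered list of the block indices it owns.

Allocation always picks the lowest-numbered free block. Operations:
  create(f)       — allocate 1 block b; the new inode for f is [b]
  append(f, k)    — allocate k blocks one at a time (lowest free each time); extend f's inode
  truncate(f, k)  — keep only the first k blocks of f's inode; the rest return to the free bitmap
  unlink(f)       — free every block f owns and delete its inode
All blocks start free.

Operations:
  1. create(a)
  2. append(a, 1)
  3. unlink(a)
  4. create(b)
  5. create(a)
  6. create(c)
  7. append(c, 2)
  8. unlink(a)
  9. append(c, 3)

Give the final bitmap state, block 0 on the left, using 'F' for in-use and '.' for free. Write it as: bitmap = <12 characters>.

bitmap = FFFFFFF.....

[1] create(a) — a=0 (map F...........)
[2] append(a, 1) — a=0,1 (map FF..........)
[3] unlink(a) —  (map ............)
[4] create(b) — b=0 (map F...........)
[5] create(a) — a=1 b=0 (map FF..........)
[6] create(c) — a=1 b=0 c=2 (map FFF.........)
[7] append(c, 2) — a=1 b=0 c=2,3,4 (map FFFFF.......)
[8] unlink(a) — b=0 c=2,3,4 (map F.FFF.......)
[9] append(c, 3) — b=0 c=2,3,4,1,5,6 (map FFFFFFF.....)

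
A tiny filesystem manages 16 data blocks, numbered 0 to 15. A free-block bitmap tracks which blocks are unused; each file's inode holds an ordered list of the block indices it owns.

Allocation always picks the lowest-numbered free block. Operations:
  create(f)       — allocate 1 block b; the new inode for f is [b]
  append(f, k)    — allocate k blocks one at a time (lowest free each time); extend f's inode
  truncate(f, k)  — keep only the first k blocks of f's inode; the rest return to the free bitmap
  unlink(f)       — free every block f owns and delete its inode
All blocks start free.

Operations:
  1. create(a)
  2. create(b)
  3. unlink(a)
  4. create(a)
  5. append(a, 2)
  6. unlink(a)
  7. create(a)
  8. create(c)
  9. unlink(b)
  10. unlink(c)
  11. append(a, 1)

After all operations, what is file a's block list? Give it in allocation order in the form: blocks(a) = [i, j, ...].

blocks(a) = [0, 1]

create(a): bitmap=F............... | a=[0]
create(b): bitmap=FF.............. | a=[0] b=[1]
unlink(a): bitmap=.F.............. | b=[1]
create(a): bitmap=FF.............. | a=[0] b=[1]
append(a, 2): bitmap=FFFF............ | a=[0, 2, 3] b=[1]
unlink(a): bitmap=.F.............. | b=[1]
create(a): bitmap=FF.............. | a=[0] b=[1]
create(c): bitmap=FFF............. | a=[0] b=[1] c=[2]
unlink(b): bitmap=F.F............. | a=[0] c=[2]
unlink(c): bitmap=F............... | a=[0]
append(a, 1): bitmap=FF.............. | a=[0, 1]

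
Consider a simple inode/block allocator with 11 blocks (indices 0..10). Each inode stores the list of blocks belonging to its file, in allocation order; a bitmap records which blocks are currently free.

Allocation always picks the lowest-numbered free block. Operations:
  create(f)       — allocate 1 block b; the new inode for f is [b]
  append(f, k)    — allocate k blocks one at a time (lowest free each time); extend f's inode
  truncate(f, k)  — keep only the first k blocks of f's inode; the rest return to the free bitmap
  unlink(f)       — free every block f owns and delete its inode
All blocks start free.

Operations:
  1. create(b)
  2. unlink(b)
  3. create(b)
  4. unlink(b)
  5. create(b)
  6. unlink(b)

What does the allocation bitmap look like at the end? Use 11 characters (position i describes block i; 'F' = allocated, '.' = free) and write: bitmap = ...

[1] create(b) — b=0 (map F..........)
[2] unlink(b) —  (map ...........)
[3] create(b) — b=0 (map F..........)
[4] unlink(b) —  (map ...........)
[5] create(b) — b=0 (map F..........)
[6] unlink(b) —  (map ...........)

bitmap = ...........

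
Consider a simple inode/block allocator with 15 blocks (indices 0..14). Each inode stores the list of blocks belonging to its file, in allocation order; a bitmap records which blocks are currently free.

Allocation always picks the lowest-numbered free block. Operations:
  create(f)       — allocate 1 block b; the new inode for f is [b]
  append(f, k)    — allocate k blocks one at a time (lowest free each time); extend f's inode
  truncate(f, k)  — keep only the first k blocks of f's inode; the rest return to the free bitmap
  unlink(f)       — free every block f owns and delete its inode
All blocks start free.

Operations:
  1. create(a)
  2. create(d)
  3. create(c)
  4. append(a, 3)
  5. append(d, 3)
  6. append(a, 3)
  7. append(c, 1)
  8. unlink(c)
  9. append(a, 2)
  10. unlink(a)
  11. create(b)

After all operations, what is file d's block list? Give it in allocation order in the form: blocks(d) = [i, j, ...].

[1] create(a) — a=0 (map F..............)
[2] create(d) — a=0 d=1 (map FF.............)
[3] create(c) — a=0 c=2 d=1 (map FFF............)
[4] append(a, 3) — a=0,3,4,5 c=2 d=1 (map FFFFFF.........)
[5] append(d, 3) — a=0,3,4,5 c=2 d=1,6,7,8 (map FFFFFFFFF......)
[6] append(a, 3) — a=0,3,4,5,9,10,11 c=2 d=1,6,7,8 (map FFFFFFFFFFFF...)
[7] append(c, 1) — a=0,3,4,5,9,10,11 c=2,12 d=1,6,7,8 (map FFFFFFFFFFFFF..)
[8] unlink(c) — a=0,3,4,5,9,10,11 d=1,6,7,8 (map FF.FFFFFFFFF...)
[9] append(a, 2) — a=0,3,4,5,9,10,11,2,12 d=1,6,7,8 (map FFFFFFFFFFFFF..)
[10] unlink(a) — d=1,6,7,8 (map .F....FFF......)
[11] create(b) — b=0 d=1,6,7,8 (map FF....FFF......)

blocks(d) = [1, 6, 7, 8]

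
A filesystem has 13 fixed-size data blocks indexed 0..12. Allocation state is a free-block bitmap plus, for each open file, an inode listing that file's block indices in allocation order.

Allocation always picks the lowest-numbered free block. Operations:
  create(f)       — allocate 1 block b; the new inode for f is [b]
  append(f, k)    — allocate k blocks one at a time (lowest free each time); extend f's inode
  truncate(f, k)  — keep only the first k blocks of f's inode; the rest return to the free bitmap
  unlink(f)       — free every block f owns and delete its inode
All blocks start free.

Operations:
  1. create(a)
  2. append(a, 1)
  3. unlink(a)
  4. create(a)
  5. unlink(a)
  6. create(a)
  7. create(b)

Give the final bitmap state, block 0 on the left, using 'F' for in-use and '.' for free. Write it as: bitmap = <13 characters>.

[1] create(a) — a=0 (map F............)
[2] append(a, 1) — a=0,1 (map FF...........)
[3] unlink(a) —  (map .............)
[4] create(a) — a=0 (map F............)
[5] unlink(a) —  (map .............)
[6] create(a) — a=0 (map F............)
[7] create(b) — a=0 b=1 (map FF...........)

bitmap = FF...........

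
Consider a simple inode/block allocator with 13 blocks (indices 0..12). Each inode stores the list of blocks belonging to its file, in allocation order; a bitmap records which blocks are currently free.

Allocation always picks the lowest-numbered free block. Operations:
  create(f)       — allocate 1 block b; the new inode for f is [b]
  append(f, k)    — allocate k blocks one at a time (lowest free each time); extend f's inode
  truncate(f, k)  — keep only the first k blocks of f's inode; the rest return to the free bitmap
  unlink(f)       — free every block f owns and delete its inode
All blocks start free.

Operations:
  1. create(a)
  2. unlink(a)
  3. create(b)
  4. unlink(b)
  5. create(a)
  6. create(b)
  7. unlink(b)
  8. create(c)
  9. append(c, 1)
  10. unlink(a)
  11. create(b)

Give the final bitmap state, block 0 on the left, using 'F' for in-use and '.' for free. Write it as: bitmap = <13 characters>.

[1] create(a) — a=0 (map F............)
[2] unlink(a) —  (map .............)
[3] create(b) — b=0 (map F............)
[4] unlink(b) —  (map .............)
[5] create(a) — a=0 (map F............)
[6] create(b) — a=0 b=1 (map FF...........)
[7] unlink(b) — a=0 (map F............)
[8] create(c) — a=0 c=1 (map FF...........)
[9] append(c, 1) — a=0 c=1,2 (map FFF..........)
[10] unlink(a) — c=1,2 (map .FF..........)
[11] create(b) — b=0 c=1,2 (map FFF..........)

bitmap = FFF..........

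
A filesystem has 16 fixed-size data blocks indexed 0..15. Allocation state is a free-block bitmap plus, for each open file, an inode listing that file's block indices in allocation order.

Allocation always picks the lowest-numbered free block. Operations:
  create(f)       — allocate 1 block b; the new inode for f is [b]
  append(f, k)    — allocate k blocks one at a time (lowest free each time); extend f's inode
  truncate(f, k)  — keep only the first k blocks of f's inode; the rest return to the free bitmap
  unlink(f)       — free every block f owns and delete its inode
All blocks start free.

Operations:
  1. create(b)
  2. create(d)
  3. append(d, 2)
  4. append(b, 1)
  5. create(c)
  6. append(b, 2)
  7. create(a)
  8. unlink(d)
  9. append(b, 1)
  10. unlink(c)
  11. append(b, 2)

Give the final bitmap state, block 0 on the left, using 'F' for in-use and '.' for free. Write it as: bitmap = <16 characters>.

bitmap = FFFFF.FFF.......

[1] create(b) — b=0 (map F...............)
[2] create(d) — b=0 d=1 (map FF..............)
[3] append(d, 2) — b=0 d=1,2,3 (map FFFF............)
[4] append(b, 1) — b=0,4 d=1,2,3 (map FFFFF...........)
[5] create(c) — b=0,4 c=5 d=1,2,3 (map FFFFFF..........)
[6] append(b, 2) — b=0,4,6,7 c=5 d=1,2,3 (map FFFFFFFF........)
[7] create(a) — a=8 b=0,4,6,7 c=5 d=1,2,3 (map FFFFFFFFF.......)
[8] unlink(d) — a=8 b=0,4,6,7 c=5 (map F...FFFFF.......)
[9] append(b, 1) — a=8 b=0,4,6,7,1 c=5 (map FF..FFFFF.......)
[10] unlink(c) — a=8 b=0,4,6,7,1 (map FF..F.FFF.......)
[11] append(b, 2) — a=8 b=0,4,6,7,1,2,3 (map FFFFF.FFF.......)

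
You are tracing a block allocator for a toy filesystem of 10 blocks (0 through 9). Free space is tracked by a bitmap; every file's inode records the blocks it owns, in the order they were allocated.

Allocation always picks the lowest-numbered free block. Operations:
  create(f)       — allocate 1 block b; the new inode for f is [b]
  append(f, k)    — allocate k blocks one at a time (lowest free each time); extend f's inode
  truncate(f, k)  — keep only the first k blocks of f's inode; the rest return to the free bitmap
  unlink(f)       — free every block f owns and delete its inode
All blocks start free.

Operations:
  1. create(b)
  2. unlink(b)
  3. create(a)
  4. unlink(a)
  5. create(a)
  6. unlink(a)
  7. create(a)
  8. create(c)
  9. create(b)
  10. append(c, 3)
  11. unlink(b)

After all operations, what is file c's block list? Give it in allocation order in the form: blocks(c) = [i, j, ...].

blocks(c) = [1, 3, 4, 5]

[1] create(b) — b=0 (map F.........)
[2] unlink(b) —  (map ..........)
[3] create(a) — a=0 (map F.........)
[4] unlink(a) —  (map ..........)
[5] create(a) — a=0 (map F.........)
[6] unlink(a) —  (map ..........)
[7] create(a) — a=0 (map F.........)
[8] create(c) — a=0 c=1 (map FF........)
[9] create(b) — a=0 b=2 c=1 (map FFF.......)
[10] append(c, 3) — a=0 b=2 c=1,3,4,5 (map FFFFFF....)
[11] unlink(b) — a=0 c=1,3,4,5 (map FF.FFF....)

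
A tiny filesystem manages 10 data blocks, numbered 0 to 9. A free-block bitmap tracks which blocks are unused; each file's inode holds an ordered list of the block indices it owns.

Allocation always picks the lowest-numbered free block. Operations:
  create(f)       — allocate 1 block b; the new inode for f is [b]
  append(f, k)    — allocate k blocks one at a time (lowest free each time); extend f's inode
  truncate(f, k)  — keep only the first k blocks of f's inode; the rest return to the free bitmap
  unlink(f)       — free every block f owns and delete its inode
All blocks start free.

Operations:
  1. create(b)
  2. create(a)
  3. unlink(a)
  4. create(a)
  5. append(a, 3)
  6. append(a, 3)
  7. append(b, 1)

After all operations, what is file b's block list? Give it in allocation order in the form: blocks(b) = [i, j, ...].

[1] create(b) — b=0 (map F.........)
[2] create(a) — a=1 b=0 (map FF........)
[3] unlink(a) — b=0 (map F.........)
[4] create(a) — a=1 b=0 (map FF........)
[5] append(a, 3) — a=1,2,3,4 b=0 (map FFFFF.....)
[6] append(a, 3) — a=1,2,3,4,5,6,7 b=0 (map FFFFFFFF..)
[7] append(b, 1) — a=1,2,3,4,5,6,7 b=0,8 (map FFFFFFFFF.)

blocks(b) = [0, 8]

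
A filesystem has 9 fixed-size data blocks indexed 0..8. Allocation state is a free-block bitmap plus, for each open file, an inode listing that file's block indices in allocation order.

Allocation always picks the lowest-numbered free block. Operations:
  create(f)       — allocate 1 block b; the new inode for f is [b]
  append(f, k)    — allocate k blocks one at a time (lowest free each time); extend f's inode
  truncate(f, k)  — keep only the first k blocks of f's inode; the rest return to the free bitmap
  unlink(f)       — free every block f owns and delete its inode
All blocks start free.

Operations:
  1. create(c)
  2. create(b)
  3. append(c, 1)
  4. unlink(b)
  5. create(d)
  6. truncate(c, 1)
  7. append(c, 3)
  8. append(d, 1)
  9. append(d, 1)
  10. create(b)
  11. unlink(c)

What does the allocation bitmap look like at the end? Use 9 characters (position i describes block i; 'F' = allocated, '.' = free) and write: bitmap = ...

create(c): bitmap=F........ | c=[0]
create(b): bitmap=FF....... | b=[1] c=[0]
append(c, 1): bitmap=FFF...... | b=[1] c=[0, 2]
unlink(b): bitmap=F.F...... | c=[0, 2]
create(d): bitmap=FFF...... | c=[0, 2] d=[1]
truncate(c, 1): bitmap=FF....... | c=[0] d=[1]
append(c, 3): bitmap=FFFFF.... | c=[0, 2, 3, 4] d=[1]
append(d, 1): bitmap=FFFFFF... | c=[0, 2, 3, 4] d=[1, 5]
append(d, 1): bitmap=FFFFFFF.. | c=[0, 2, 3, 4] d=[1, 5, 6]
create(b): bitmap=FFFFFFFF. | b=[7] c=[0, 2, 3, 4] d=[1, 5, 6]
unlink(c): bitmap=.F...FFF. | b=[7] d=[1, 5, 6]

bitmap = .F...FFF.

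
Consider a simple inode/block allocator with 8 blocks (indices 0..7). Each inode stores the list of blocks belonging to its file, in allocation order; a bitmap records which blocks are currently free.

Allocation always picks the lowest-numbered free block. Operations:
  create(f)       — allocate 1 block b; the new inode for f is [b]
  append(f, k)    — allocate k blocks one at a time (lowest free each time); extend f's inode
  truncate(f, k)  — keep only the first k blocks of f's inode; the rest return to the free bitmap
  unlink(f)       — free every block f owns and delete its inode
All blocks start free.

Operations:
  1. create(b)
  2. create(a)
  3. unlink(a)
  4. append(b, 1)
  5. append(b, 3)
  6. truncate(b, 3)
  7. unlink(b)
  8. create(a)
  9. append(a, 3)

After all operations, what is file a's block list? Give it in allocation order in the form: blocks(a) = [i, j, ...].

blocks(a) = [0, 1, 2, 3]

[1] create(b) — b=0 (map F.......)
[2] create(a) — a=1 b=0 (map FF......)
[3] unlink(a) — b=0 (map F.......)
[4] append(b, 1) — b=0,1 (map FF......)
[5] append(b, 3) — b=0,1,2,3,4 (map FFFFF...)
[6] truncate(b, 3) — b=0,1,2 (map FFF.....)
[7] unlink(b) —  (map ........)
[8] create(a) — a=0 (map F.......)
[9] append(a, 3) — a=0,1,2,3 (map FFFF....)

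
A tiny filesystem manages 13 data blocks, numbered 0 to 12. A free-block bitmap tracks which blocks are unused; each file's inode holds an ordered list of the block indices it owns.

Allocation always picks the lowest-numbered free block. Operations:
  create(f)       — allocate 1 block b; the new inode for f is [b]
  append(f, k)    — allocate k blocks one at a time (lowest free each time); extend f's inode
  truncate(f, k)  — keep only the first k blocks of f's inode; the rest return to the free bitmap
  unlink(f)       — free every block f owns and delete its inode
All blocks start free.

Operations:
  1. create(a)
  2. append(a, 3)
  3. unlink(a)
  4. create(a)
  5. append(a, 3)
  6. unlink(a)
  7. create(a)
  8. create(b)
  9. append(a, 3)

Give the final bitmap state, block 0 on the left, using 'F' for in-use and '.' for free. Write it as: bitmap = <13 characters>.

bitmap = FFFFF........

  1. create(a)  ⇒  F............  {a→[0]}
  2. append(a, 3)  ⇒  FFFF.........  {a→[0, 1, 2, 3]}
  3. unlink(a)  ⇒  .............  {}
  4. create(a)  ⇒  F............  {a→[0]}
  5. append(a, 3)  ⇒  FFFF.........  {a→[0, 1, 2, 3]}
  6. unlink(a)  ⇒  .............  {}
  7. create(a)  ⇒  F............  {a→[0]}
  8. create(b)  ⇒  FF...........  {a→[0]; b→[1]}
  9. append(a, 3)  ⇒  FFFFF........  {a→[0, 2, 3, 4]; b→[1]}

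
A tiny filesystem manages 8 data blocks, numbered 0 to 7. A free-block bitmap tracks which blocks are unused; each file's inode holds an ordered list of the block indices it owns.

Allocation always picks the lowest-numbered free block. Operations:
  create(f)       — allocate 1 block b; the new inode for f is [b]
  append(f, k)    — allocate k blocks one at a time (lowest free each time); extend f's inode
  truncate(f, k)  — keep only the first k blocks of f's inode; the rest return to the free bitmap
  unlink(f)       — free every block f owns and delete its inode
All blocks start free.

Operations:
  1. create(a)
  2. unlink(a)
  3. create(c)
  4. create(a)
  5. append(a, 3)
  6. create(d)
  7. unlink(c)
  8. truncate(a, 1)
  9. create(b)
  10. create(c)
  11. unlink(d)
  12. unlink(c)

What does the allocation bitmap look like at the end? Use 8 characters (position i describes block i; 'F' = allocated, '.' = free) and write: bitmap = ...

  1. create(a)  ⇒  F.......  {a→[0]}
  2. unlink(a)  ⇒  ........  {}
  3. create(c)  ⇒  F.......  {c→[0]}
  4. create(a)  ⇒  FF......  {a→[1]; c→[0]}
  5. append(a, 3)  ⇒  FFFFF...  {a→[1, 2, 3, 4]; c→[0]}
  6. create(d)  ⇒  FFFFFF..  {a→[1, 2, 3, 4]; c→[0]; d→[5]}
  7. unlink(c)  ⇒  .FFFFF..  {a→[1, 2, 3, 4]; d→[5]}
  8. truncate(a, 1)  ⇒  .F...F..  {a→[1]; d→[5]}
  9. create(b)  ⇒  FF...F..  {a→[1]; b→[0]; d→[5]}
  10. create(c)  ⇒  FFF..F..  {a→[1]; b→[0]; c→[2]; d→[5]}
  11. unlink(d)  ⇒  FFF.....  {a→[1]; b→[0]; c→[2]}
  12. unlink(c)  ⇒  FF......  {a→[1]; b→[0]}

bitmap = FF......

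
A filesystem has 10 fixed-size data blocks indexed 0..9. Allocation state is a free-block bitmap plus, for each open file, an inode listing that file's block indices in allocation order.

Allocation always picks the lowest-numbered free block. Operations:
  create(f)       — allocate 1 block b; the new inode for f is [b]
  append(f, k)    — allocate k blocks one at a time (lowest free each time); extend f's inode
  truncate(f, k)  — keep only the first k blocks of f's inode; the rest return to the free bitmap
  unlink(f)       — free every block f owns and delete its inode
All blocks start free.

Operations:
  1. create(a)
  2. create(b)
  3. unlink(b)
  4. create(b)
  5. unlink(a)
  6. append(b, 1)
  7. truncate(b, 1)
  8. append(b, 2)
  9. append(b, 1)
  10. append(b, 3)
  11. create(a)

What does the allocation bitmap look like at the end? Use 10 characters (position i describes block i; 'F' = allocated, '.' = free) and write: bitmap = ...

bitmap = FFFFFFFF..

after create(a) → a:[0]  free=[F.........]
after create(b) → a:[0], b:[1]  free=[FF........]
after unlink(b) → a:[0]  free=[F.........]
after create(b) → a:[0], b:[1]  free=[FF........]
after unlink(a) → b:[1]  free=[.F........]
after append(b, 1) → b:[1, 0]  free=[FF........]
after truncate(b, 1) → b:[1]  free=[.F........]
after append(b, 2) → b:[1, 0, 2]  free=[FFF.......]
after append(b, 1) → b:[1, 0, 2, 3]  free=[FFFF......]
after append(b, 3) → b:[1, 0, 2, 3, 4, 5, 6]  free=[FFFFFFF...]
after create(a) → a:[7], b:[1, 0, 2, 3, 4, 5, 6]  free=[FFFFFFFF..]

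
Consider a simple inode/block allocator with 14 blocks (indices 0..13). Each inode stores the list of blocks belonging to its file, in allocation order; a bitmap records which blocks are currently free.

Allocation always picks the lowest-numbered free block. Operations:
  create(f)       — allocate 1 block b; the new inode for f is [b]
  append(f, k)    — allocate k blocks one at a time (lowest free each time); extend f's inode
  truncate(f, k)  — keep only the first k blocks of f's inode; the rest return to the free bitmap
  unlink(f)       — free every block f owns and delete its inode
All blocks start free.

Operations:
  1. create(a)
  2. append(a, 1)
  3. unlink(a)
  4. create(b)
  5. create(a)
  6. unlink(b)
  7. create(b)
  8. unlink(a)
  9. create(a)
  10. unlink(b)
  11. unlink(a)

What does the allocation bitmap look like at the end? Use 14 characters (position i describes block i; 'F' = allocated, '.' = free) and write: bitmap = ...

bitmap = ..............

create(a): bitmap=F............. | a=[0]
append(a, 1): bitmap=FF............ | a=[0, 1]
unlink(a): bitmap=.............. | 
create(b): bitmap=F............. | b=[0]
create(a): bitmap=FF............ | a=[1] b=[0]
unlink(b): bitmap=.F............ | a=[1]
create(b): bitmap=FF............ | a=[1] b=[0]
unlink(a): bitmap=F............. | b=[0]
create(a): bitmap=FF............ | a=[1] b=[0]
unlink(b): bitmap=.F............ | a=[1]
unlink(a): bitmap=.............. | 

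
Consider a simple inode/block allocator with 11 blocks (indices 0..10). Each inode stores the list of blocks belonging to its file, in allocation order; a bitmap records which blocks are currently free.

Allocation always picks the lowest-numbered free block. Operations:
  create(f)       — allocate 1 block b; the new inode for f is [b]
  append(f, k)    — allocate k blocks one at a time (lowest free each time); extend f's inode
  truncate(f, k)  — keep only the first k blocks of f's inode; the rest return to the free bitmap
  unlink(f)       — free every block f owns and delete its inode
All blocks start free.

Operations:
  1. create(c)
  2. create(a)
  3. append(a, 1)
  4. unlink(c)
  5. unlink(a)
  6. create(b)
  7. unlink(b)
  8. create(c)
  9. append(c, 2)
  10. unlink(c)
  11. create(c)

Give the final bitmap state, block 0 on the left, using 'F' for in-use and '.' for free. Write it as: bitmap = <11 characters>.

bitmap = F..........

create(c): bitmap=F.......... | c=[0]
create(a): bitmap=FF......... | a=[1] c=[0]
append(a, 1): bitmap=FFF........ | a=[1, 2] c=[0]
unlink(c): bitmap=.FF........ | a=[1, 2]
unlink(a): bitmap=........... | 
create(b): bitmap=F.......... | b=[0]
unlink(b): bitmap=........... | 
create(c): bitmap=F.......... | c=[0]
append(c, 2): bitmap=FFF........ | c=[0, 1, 2]
unlink(c): bitmap=........... | 
create(c): bitmap=F.......... | c=[0]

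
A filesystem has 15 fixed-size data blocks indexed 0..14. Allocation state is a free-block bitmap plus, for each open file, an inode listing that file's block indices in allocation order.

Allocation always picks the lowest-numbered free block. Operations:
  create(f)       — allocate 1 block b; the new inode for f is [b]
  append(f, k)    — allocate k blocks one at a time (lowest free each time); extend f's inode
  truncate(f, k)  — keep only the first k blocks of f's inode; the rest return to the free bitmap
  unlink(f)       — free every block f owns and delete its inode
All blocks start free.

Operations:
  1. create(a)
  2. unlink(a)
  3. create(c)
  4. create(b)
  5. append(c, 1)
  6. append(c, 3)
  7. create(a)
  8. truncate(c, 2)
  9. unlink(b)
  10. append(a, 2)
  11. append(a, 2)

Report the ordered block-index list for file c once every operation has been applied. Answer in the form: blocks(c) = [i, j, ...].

blocks(c) = [0, 2]

after create(a) → a:[0]  free=[F..............]
after unlink(a) →   free=[...............]
after create(c) → c:[0]  free=[F..............]
after create(b) → b:[1], c:[0]  free=[FF.............]
after append(c, 1) → b:[1], c:[0, 2]  free=[FFF............]
after append(c, 3) → b:[1], c:[0, 2, 3, 4, 5]  free=[FFFFFF.........]
after create(a) → a:[6], b:[1], c:[0, 2, 3, 4, 5]  free=[FFFFFFF........]
after truncate(c, 2) → a:[6], b:[1], c:[0, 2]  free=[FFF...F........]
after unlink(b) → a:[6], c:[0, 2]  free=[F.F...F........]
after append(a, 2) → a:[6, 1, 3], c:[0, 2]  free=[FFFF..F........]
after append(a, 2) → a:[6, 1, 3, 4, 5], c:[0, 2]  free=[FFFFFFF........]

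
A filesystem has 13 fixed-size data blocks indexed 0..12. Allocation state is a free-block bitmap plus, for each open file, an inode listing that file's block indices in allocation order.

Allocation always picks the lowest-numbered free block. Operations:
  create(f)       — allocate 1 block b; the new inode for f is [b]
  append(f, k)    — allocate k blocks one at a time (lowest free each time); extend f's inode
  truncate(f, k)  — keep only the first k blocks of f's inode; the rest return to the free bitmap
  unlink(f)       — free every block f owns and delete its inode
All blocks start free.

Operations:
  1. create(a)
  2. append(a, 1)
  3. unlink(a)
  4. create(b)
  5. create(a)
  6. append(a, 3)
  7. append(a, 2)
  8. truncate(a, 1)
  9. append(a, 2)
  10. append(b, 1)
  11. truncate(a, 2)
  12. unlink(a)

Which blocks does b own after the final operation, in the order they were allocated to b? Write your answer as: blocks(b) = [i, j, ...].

blocks(b) = [0, 4]

  1. create(a)  ⇒  F............  {a→[0]}
  2. append(a, 1)  ⇒  FF...........  {a→[0, 1]}
  3. unlink(a)  ⇒  .............  {}
  4. create(b)  ⇒  F............  {b→[0]}
  5. create(a)  ⇒  FF...........  {a→[1]; b→[0]}
  6. append(a, 3)  ⇒  FFFFF........  {a→[1, 2, 3, 4]; b→[0]}
  7. append(a, 2)  ⇒  FFFFFFF......  {a→[1, 2, 3, 4, 5, 6]; b→[0]}
  8. truncate(a, 1)  ⇒  FF...........  {a→[1]; b→[0]}
  9. append(a, 2)  ⇒  FFFF.........  {a→[1, 2, 3]; b→[0]}
  10. append(b, 1)  ⇒  FFFFF........  {a→[1, 2, 3]; b→[0, 4]}
  11. truncate(a, 2)  ⇒  FFF.F........  {a→[1, 2]; b→[0, 4]}
  12. unlink(a)  ⇒  F...F........  {b→[0, 4]}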